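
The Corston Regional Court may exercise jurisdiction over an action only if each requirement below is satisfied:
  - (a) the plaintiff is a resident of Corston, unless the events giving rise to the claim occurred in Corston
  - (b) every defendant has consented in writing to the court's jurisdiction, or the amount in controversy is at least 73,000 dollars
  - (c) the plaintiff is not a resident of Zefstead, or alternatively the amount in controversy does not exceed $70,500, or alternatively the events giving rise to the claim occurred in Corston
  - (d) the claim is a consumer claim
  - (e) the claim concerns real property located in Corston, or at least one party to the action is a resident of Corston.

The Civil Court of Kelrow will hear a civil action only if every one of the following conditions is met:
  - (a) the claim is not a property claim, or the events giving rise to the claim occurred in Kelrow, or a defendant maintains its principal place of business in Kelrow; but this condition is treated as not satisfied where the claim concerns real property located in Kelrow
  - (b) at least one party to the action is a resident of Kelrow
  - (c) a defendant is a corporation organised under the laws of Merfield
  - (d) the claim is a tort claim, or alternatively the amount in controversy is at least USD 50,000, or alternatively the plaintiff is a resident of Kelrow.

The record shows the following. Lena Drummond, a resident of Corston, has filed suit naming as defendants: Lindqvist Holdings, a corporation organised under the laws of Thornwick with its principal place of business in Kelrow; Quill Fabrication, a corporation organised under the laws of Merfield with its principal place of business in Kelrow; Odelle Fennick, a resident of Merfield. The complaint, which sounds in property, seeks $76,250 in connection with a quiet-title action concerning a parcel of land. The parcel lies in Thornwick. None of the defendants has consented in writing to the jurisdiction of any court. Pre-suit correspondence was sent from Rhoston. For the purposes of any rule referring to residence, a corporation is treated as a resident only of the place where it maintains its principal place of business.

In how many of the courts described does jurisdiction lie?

The Corston Regional Court:
  (a) The plaintiff resides in Corston. Condition met.
  (b) The amount in controversy is USD 76,250, which meets the 73,000 dollars floor, which satisfies one of the alternatives. Met.
  (c) The plaintiff resides in Corston, which is not Zefstead — that alternative is enough. Met.
  (d) The claim is a property claim, not a consumer claim. Not satisfied.
  (e) Lena Drummond resides in Corston, which satisfies one of the alternatives. Satisfied.
  → At least one condition fails; no jurisdiction.
The Civil Court of Kelrow:
  (a) Lindqvist Holdings has its principal place of business in Kelrow, so one alternative holds. And the carve-out is inapplicable — the property lies in Thornwick, not Kelrow. Condition met.
  (b) Lindqvist Holdings resides in Kelrow. Condition met.
  (c) Quill Fabrication is organised under the laws of Merfield. Condition met.
  (d) The amount in controversy is $76,250, which meets the USD 50,000 floor — that alternative is enough. Condition met.
  → All conditions met; jurisdiction exists.
Courts with jurisdiction: the Civil Court of Kelrow — 1 in total.

1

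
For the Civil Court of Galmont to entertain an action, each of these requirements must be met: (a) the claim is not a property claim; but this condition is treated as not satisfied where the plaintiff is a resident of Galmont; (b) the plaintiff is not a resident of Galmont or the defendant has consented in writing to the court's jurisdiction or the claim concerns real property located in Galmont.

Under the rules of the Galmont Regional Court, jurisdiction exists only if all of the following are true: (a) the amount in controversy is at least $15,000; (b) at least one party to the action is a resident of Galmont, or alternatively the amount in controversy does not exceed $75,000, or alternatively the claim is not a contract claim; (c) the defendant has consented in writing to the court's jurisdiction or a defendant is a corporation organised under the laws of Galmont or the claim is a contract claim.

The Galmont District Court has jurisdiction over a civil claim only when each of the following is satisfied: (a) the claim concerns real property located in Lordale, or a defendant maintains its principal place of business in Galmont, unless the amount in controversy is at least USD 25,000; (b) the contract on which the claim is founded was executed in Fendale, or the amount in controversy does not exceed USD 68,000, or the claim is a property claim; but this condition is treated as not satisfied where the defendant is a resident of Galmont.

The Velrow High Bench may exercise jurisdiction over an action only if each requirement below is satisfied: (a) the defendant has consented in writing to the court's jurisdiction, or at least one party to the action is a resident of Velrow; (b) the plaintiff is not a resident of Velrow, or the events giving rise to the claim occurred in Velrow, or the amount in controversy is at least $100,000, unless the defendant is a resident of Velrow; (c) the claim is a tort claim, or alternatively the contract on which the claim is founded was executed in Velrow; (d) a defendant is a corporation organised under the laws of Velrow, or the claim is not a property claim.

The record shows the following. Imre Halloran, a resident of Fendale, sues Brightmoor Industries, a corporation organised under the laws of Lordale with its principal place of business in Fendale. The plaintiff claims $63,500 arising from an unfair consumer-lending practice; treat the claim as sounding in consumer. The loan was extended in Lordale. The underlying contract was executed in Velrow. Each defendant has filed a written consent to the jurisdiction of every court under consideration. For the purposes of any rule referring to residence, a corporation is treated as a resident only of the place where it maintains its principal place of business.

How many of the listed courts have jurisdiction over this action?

4

The Civil Court of Galmont:
  (a) The claim is a consumer claim, not a property claim. The exception is not triggered, since the plaintiff resides in Fendale, not Galmont. Satisfied.
  (b) The plaintiff resides in Fendale, which is not Galmont, which satisfies one of the alternatives. Met.
  → Jurisdiction lies.
The Galmont Regional Court:
  (a) The amount in controversy is $63,500, which meets the USD 15,000 floor. Satisfied.
  (b) The amount in controversy is USD 63,500, within the USD 75,000 ceiling, so one alternative holds. Satisfied.
  (c) Every defendant has filed written consent, which satisfies one of the alternatives. Satisfied.
  → All conditions met; jurisdiction exists.
The Galmont District Court:
  (a) The claim does not concern real property; the corporate defendant(s) have their principal place of business in Fendale, not Galmont — none of the alternatives is met. However, the amount in controversy is 63,500 dollars, which meets the 25,000 dollars floor, so the 'unless' proviso supplies this condition. Condition met.
  (b) The amount in controversy is USD 63,500, within the $68,000 ceiling — that alternative is enough. The carve-out does not apply: the defendant resides in Fendale, not Galmont. Satisfied.
  → The court has jurisdiction.
The Velrow High Bench:
  (a) Every defendant has filed written consent, so this disjunct is met. Satisfied.
  (b) The plaintiff resides in Fendale, which is not Velrow, so this disjunct is met. Satisfied.
  (c) The contract was executed in Velrow, so this disjunct is met. Condition met.
  (d) The claim is a consumer claim, not a property claim, so one alternative holds. Satisfied.
  → The court has jurisdiction.
Courts with jurisdiction: the Civil Court of Galmont, the Galmont Regional Court, the Galmont District Court, the Velrow High Bench — 4 in total.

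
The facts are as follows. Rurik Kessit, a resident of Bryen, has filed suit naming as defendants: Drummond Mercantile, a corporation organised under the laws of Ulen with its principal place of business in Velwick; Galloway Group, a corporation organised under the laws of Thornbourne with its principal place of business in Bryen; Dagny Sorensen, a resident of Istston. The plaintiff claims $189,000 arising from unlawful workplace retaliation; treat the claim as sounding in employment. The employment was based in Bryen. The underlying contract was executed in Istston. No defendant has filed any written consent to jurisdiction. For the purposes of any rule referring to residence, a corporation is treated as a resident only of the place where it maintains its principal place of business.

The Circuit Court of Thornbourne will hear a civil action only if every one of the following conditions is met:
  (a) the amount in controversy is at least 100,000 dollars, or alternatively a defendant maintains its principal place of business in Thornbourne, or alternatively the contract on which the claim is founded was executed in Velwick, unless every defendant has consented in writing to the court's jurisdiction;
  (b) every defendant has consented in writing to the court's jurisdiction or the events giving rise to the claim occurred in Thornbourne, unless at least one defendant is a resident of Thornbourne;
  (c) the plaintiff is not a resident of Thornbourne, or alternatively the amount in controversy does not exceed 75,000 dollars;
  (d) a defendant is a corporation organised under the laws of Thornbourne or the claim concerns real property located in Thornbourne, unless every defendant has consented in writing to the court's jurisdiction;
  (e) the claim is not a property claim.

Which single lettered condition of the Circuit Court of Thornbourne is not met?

The Circuit Court of Thornbourne:
  (a) The amount in controversy is $189,000, which meets the $100,000 floor — that alternative is enough. Met.
  (b) No such written consent has been filed; the operative events occurred in Bryen, not Thornbourne — none of the alternatives is met. And no defendant resides in Thornbourne (they reside in Velwick, Bryen, Istston), so the proviso does not save it. Not satisfied.
  (c) The plaintiff resides in Bryen, which is not Thornbourne, which satisfies one of the alternatives. Met.
  (d) Galloway Group is organised under the laws of Thornbourne, so this disjunct is met. Condition met.
  (e) The claim is an employment claim, not a property claim. Met.
Only condition (b) fails.

(b)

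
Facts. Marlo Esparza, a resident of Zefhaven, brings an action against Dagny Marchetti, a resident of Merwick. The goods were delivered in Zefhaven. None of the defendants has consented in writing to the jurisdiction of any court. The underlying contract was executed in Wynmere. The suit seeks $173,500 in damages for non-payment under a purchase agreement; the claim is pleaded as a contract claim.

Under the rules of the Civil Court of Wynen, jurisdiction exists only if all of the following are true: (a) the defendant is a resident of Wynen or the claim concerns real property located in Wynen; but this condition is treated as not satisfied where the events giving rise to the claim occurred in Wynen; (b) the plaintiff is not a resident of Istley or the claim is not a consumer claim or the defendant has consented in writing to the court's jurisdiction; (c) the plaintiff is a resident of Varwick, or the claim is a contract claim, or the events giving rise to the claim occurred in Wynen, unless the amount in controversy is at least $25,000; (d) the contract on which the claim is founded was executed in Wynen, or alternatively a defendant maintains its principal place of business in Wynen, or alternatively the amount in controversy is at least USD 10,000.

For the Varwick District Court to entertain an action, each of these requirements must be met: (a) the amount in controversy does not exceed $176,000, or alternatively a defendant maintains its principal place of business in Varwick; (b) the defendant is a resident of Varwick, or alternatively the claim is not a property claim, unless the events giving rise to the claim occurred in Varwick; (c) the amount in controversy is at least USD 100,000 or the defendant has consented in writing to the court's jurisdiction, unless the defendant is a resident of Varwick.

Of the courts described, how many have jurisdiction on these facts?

The Civil Court of Wynen:
  (a) The defendant resides in Merwick, not Wynen; the claim does not concern real property — none of the alternatives is met. Fails.
  (b) The plaintiff resides in Zefhaven, which is not Istley, so one alternative holds. Satisfied.
  (c) The claim is a contract claim, so this disjunct is met. Met.
  (d) The amount in controversy is $173,500, which meets the $10,000 floor, which satisfies one of the alternatives. Met.
  → Not every requirement is met — no jurisdiction.
The Varwick District Court:
  (a) The amount in controversy is USD 173,500, within the 176,000 dollars ceiling, so this disjunct is met. Met.
  (b) The claim is a contract claim, not a property claim, which satisfies one of the alternatives. Condition met.
  (c) The amount in controversy is $173,500, which meets the 100,000 dollars floor — that alternative is enough. Met.
  → All conditions met; jurisdiction exists.
Courts with jurisdiction: the Varwick District Court — 1 in total.

1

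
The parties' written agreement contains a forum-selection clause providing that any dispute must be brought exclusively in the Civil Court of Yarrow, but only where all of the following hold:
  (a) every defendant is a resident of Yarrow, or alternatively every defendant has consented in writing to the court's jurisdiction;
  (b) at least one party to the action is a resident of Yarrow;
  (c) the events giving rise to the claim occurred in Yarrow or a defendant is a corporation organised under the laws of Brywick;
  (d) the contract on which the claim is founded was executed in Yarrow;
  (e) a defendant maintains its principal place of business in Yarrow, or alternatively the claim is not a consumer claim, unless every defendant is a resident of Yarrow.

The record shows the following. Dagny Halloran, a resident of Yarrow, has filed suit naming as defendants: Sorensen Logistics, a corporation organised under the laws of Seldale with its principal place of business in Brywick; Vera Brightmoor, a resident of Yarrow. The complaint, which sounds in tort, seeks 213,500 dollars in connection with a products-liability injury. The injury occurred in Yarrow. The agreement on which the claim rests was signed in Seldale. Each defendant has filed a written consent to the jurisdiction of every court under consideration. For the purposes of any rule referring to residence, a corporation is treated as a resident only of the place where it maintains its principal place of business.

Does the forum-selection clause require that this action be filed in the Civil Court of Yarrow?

The Civil Court of Yarrow:
  (a) Every defendant has filed written consent, so this disjunct is met. Met.
  (b) Dagny Halloran resides in Yarrow. Satisfied.
  (c) The operative events occurred in Yarrow — that alternative is enough. Condition met.
  (d) The contract was executed in Seldale, not Yarrow. Not met.
  (e) The claim is a tort claim, not a consumer claim, so this disjunct is met. Satisfied.
  → Forum clause is not triggered.

No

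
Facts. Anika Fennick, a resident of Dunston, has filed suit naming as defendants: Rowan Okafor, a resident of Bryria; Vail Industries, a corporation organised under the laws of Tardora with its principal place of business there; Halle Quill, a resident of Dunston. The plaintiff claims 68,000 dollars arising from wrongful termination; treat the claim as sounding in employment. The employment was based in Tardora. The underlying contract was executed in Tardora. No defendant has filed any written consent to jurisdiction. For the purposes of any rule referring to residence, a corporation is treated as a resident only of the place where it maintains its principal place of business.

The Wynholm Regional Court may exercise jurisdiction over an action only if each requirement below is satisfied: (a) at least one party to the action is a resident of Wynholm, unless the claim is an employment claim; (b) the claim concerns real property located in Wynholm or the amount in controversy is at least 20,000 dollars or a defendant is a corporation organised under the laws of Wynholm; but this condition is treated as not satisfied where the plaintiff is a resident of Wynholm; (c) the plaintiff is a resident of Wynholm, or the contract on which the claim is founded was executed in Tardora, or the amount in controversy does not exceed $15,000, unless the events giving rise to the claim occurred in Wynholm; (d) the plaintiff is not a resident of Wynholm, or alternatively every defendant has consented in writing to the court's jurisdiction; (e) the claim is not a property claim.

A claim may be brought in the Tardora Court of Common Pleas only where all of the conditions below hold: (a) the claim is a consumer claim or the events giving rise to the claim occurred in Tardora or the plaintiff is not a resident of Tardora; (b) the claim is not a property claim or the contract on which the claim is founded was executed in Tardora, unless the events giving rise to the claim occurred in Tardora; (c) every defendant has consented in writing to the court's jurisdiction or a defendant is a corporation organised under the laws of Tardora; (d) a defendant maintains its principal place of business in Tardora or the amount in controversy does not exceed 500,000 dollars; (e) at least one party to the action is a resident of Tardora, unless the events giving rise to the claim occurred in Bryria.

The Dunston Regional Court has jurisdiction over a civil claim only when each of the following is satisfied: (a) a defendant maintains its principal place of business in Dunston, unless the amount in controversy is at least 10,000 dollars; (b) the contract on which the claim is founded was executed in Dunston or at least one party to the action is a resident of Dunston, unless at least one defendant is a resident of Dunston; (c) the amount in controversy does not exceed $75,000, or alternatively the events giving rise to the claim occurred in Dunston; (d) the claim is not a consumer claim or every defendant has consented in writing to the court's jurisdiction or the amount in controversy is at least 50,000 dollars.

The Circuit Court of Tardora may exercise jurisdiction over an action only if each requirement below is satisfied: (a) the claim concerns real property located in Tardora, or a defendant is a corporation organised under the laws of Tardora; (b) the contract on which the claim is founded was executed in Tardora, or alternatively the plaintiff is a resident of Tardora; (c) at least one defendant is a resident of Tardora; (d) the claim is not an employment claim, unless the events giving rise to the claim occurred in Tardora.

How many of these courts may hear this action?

4

The Wynholm Regional Court:
  (a) No party resides in Wynholm. But the claim is an employment claim, and the 'unless' clause therefore excuses the requirement. Met.
  (b) The amount in controversy is USD 68,000, which meets the $20,000 floor, so this disjunct is met. The exception is not triggered, since the plaintiff resides in Dunston, not Wynholm. Condition met.
  (c) The contract was executed in Tardora — that alternative is enough. Satisfied.
  (d) The plaintiff resides in Dunston, which is not Wynholm, so this disjunct is met. Condition met.
  (e) The claim is an employment claim, not a property claim. Satisfied.
  → Jurisdiction lies.
The Tardora Court of Common Pleas:
  (a) The operative events occurred in Tardora, so this disjunct is met. Condition met.
  (b) The claim is an employment claim, not a property claim, which satisfies one of the alternatives. Satisfied.
  (c) Vail Industries is organised under the laws of Tardora, so one alternative holds. Satisfied.
  (d) Vail Industries has its principal place of business in Tardora — that alternative is enough. Met.
  (e) Vail Industries resides in Tardora. Met.
  → All conditions met; jurisdiction exists.
The Dunston Regional Court:
  (a) The corporate defendant(s) have their principal place of business in Tardora, not Dunston. The proviso rescues it, though: the amount in controversy is USD 68,000, which meets the USD 10,000 floor. Met.
  (b) Anika Fennick resides in Dunston, so this disjunct is met. Condition met.
  (c) The amount in controversy is 68,000 dollars, within the 75,000 dollars ceiling — that alternative is enough. Met.
  (d) The claim is an employment claim, not a consumer claim, which satisfies one of the alternatives. Satisfied.
  → Every requirement is satisfied — jurisdiction.
The Circuit Court of Tardora:
  (a) Vail Industries is organised under the laws of Tardora, so this disjunct is met. Satisfied.
  (b) The contract was executed in Tardora, so one alternative holds. Condition met.
  (c) Vail Industries resides in Tardora. Met.
  (d) The claim is an employment claim. However, the operative events occurred in Tardora, so the 'unless' proviso supplies this condition. Satisfied.
  → All conditions met; jurisdiction exists.
Courts with jurisdiction: the Wynholm Regional Court, the Tardora Court of Common Pleas, the Dunston Regional Court, the Circuit Court of Tardora — 4 in total.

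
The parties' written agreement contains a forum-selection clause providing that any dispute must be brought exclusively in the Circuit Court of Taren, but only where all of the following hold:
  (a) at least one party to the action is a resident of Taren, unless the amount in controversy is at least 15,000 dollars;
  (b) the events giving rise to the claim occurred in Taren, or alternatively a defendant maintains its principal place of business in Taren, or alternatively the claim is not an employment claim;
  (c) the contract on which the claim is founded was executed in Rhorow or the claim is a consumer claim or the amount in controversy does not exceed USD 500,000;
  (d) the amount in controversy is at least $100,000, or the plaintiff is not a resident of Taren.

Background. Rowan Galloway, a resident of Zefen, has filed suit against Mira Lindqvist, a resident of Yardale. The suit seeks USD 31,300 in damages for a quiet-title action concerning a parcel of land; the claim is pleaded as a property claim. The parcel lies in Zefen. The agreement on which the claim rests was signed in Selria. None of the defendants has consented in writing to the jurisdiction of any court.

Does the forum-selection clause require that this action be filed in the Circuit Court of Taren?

Yes

The Circuit Court of Taren:
  (a) No party resides in Taren. However, the amount in controversy is USD 31,300, which meets the $15,000 floor, so the 'unless' proviso supplies this condition. Satisfied.
  (b) The claim is a property claim, not an employment claim, so this disjunct is met. Satisfied.
  (c) The amount in controversy is $31,300, within the $500,000 ceiling, which satisfies one of the alternatives. Condition met.
  (d) The plaintiff resides in Zefen, which is not Taren, so one alternative holds. Satisfied.
  → The clause applies.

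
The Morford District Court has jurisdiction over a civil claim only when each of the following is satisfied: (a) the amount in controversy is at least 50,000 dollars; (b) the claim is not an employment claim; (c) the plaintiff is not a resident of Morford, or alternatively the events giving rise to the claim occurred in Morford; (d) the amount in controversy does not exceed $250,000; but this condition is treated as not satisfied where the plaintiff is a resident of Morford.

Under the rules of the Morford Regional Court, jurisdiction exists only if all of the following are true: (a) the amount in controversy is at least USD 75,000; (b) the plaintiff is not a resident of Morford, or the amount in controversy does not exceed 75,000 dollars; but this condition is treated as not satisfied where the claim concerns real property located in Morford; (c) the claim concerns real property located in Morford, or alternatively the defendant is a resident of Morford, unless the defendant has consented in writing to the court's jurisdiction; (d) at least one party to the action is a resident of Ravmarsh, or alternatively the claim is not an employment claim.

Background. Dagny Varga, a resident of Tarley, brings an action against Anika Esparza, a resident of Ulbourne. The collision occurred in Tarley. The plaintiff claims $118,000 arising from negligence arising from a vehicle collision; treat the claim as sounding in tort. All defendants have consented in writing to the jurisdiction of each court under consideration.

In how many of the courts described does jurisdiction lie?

2

The Morford District Court:
  (a) The amount in controversy is 118,000 dollars, which meets the USD 50,000 floor. Met.
  (b) The claim is a tort claim, not an employment claim. Met.
  (c) The plaintiff resides in Tarley, which is not Morford, so this disjunct is met. Condition met.
  (d) The amount in controversy is $118,000, within the USD 250,000 ceiling. The carve-out does not apply: the plaintiff resides in Tarley, not Morford. Condition met.
  → All conditions met; jurisdiction exists.
The Morford Regional Court:
  (a) The amount in controversy is $118,000, which meets the 75,000 dollars floor. Met.
  (b) The plaintiff resides in Tarley, which is not Morford, which satisfies one of the alternatives. The carve-out does not apply: the claim does not concern real property. Satisfied.
  (c) The claim does not concern real property; the defendant resides in Ulbourne, not Morford — every alternative fails. However, every defendant has filed written consent, so the 'unless' proviso supplies this condition. Condition met.
  (d) The claim is a tort claim, not an employment claim — that alternative is enough. Met.
  → Every requirement is satisfied — jurisdiction.
Courts with jurisdiction: the Morford District Court, the Morford Regional Court — 2 in total.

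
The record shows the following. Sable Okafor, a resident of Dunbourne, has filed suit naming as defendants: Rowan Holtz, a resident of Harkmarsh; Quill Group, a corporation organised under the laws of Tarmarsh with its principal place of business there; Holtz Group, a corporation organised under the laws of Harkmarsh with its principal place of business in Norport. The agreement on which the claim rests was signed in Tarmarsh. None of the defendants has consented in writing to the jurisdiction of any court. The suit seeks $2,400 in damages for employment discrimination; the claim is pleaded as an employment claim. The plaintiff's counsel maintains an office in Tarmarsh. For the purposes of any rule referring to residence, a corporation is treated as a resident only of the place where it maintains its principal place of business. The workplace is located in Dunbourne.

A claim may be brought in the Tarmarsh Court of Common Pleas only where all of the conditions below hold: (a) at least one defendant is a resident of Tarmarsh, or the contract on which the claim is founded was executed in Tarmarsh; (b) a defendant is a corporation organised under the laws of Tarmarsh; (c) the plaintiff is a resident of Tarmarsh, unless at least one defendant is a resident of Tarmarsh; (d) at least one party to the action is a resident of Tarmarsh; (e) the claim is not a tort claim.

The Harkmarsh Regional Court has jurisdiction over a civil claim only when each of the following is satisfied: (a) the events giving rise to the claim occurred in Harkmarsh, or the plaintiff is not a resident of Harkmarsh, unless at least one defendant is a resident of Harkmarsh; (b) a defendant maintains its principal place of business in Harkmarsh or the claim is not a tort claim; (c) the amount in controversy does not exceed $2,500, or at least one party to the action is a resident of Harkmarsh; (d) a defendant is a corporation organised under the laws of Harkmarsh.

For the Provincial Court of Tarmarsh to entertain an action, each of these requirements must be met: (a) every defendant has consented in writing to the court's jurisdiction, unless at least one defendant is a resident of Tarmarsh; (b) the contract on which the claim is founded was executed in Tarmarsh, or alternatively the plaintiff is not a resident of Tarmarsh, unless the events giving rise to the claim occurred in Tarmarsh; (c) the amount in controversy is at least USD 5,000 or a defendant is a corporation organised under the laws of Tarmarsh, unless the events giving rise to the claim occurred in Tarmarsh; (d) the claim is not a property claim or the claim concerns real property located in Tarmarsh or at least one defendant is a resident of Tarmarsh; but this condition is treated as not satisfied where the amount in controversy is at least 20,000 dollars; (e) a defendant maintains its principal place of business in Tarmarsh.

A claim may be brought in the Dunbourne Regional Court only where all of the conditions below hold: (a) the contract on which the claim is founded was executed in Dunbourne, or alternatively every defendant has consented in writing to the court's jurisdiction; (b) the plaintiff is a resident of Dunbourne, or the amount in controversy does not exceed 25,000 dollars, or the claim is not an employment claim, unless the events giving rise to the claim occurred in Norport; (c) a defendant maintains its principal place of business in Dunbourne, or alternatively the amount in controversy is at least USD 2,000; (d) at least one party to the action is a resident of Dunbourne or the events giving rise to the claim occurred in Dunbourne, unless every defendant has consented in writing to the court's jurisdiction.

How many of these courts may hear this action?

3

The Tarmarsh Court of Common Pleas:
  (a) Quill Group resides in Tarmarsh, which satisfies one of the alternatives. Met.
  (b) Quill Group is organised under the laws of Tarmarsh. Condition met.
  (c) The plaintiff resides in Dunbourne, not Tarmarsh. But Quill Group resides in Tarmarsh, and the 'unless' clause therefore excuses the requirement. Met.
  (d) Quill Group resides in Tarmarsh. Met.
  (e) The claim is an employment claim, not a tort claim. Met.
  → Every requirement is satisfied — jurisdiction.
The Harkmarsh Regional Court:
  (a) The plaintiff resides in Dunbourne, which is not Harkmarsh, which satisfies one of the alternatives. Condition met.
  (b) The claim is an employment claim, not a tort claim, so this disjunct is met. Condition met.
  (c) The amount in controversy is 2,400 dollars, within the 2,500 dollars ceiling, which satisfies one of the alternatives. Met.
  (d) Holtz Group is organised under the laws of Harkmarsh. Condition met.
  → Jurisdiction lies.
The Provincial Court of Tarmarsh:
  (a) No such written consent has been filed. But Quill Group resides in Tarmarsh, and the 'unless' clause therefore excuses the requirement. Satisfied.
  (b) The contract was executed in Tarmarsh, so one alternative holds. Condition met.
  (c) Quill Group is organised under the laws of Tarmarsh — that alternative is enough. Met.
  (d) The claim is an employment claim, not a property claim, which satisfies one of the alternatives. And the carve-out is inapplicable — the amount in controversy is 2,400 dollars, below the USD 20,000 floor. Satisfied.
  (e) Quill Group has its principal place of business in Tarmarsh. Satisfied.
  → Jurisdiction lies.
The Dunbourne Regional Court:
  (a) The contract was executed in Tarmarsh, not Dunbourne; no such written consent has been filed — no alternative holds. Fails.
  (b) The plaintiff resides in Dunbourne, which satisfies one of the alternatives. Condition met.
  (c) The amount in controversy is USD 2,400, which meets the $2,000 floor — that alternative is enough. Condition met.
  (d) Sable Okafor resides in Dunbourne — that alternative is enough. Met.
  → At least one condition fails; no jurisdiction.
Courts with jurisdiction: the Tarmarsh Court of Common Pleas, the Harkmarsh Regional Court, the Provincial Court of Tarmarsh — 3 in total.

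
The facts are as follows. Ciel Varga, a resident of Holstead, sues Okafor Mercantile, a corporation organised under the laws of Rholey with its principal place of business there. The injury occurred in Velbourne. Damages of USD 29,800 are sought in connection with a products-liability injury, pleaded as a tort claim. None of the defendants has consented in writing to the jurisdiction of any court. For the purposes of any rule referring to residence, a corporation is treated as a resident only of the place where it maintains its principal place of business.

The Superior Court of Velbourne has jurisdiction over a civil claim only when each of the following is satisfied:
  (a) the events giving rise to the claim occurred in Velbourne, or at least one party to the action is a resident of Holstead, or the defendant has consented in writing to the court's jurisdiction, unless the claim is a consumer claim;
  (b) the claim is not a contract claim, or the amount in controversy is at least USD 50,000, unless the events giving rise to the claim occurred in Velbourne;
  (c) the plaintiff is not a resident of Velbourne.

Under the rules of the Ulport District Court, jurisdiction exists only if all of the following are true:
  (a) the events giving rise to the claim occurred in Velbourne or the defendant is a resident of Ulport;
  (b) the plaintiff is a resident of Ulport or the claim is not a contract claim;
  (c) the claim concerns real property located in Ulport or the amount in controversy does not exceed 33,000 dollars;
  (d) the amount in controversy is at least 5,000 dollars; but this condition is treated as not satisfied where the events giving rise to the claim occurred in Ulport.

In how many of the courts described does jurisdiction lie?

2

The Superior Court of Velbourne:
  (a) The operative events occurred in Velbourne — that alternative is enough. Met.
  (b) The claim is a tort claim, not a contract claim, so this disjunct is met. Satisfied.
  (c) The plaintiff resides in Holstead, which is not Velbourne. Met.
  → All conditions met; jurisdiction exists.
The Ulport District Court:
  (a) The operative events occurred in Velbourne, so one alternative holds. Condition met.
  (b) The claim is a tort claim, not a contract claim, so this disjunct is met. Satisfied.
  (c) The amount in controversy is 29,800 dollars, within the USD 33,000 ceiling, so this disjunct is met. Met.
  (d) The amount in controversy is $29,800, which meets the 5,000 dollars floor. The carve-out does not apply: the operative events occurred in Velbourne, not Ulport. Met.
  → The court has jurisdiction.
Courts with jurisdiction: the Superior Court of Velbourne, the Ulport District Court — 2 in total.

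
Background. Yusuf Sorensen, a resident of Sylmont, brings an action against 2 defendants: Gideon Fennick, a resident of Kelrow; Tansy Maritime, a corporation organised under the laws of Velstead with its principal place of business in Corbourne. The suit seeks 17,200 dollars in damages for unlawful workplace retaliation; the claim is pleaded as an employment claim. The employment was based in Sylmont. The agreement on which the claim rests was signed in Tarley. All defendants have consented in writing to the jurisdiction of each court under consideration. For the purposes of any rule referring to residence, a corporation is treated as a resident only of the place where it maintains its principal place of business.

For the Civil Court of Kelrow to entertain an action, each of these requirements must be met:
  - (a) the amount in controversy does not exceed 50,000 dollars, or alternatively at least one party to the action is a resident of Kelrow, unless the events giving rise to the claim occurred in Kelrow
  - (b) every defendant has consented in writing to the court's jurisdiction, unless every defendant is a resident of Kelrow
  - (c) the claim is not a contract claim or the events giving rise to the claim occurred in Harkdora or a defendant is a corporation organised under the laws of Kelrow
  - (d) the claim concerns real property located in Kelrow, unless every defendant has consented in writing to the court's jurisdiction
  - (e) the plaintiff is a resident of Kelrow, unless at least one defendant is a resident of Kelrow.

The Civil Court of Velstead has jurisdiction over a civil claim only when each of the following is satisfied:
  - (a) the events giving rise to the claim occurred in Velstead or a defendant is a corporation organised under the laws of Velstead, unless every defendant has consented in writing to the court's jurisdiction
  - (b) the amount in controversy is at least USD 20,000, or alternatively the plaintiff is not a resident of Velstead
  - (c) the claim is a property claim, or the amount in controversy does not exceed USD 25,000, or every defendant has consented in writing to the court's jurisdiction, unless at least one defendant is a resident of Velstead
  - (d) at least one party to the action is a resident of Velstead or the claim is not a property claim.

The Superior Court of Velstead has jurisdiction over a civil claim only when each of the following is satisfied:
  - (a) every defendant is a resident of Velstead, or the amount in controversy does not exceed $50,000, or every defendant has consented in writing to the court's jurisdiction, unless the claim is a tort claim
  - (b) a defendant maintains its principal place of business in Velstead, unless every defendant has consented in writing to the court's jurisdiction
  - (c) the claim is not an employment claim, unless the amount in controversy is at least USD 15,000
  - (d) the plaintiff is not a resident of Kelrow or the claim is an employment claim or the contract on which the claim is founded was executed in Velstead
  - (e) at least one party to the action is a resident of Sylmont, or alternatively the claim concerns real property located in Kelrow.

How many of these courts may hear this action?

3

The Civil Court of Kelrow:
  (a) The amount in controversy is USD 17,200, within the $50,000 ceiling — that alternative is enough. Met.
  (b) Every defendant has filed written consent. Satisfied.
  (c) The claim is an employment claim, not a contract claim — that alternative is enough. Met.
  (d) The claim does not concern real property. However, every defendant has filed written consent, so the 'unless' proviso supplies this condition. Condition met.
  (e) The plaintiff resides in Sylmont, not Kelrow. The proviso rescues it, though: Gideon Fennick resides in Kelrow. Condition met.
  → Jurisdiction lies.
The Civil Court of Velstead:
  (a) Tansy Maritime is organised under the laws of Velstead, which satisfies one of the alternatives. Satisfied.
  (b) The plaintiff resides in Sylmont, which is not Velstead, so one alternative holds. Condition met.
  (c) The amount in controversy is $17,200, within the $25,000 ceiling — that alternative is enough. Met.
  (d) The claim is an employment claim, not a property claim, which satisfies one of the alternatives. Met.
  → Every requirement is satisfied — jurisdiction.
The Superior Court of Velstead:
  (a) The amount in controversy is 17,200 dollars, within the USD 50,000 ceiling, so one alternative holds. Satisfied.
  (b) The corporate defendant(s) have their principal place of business in Corbourne, not Velstead. However, every defendant has filed written consent, so the 'unless' proviso supplies this condition. Met.
  (c) The claim is an employment claim. However, the amount in controversy is $17,200, which meets the 15,000 dollars floor, so the 'unless' proviso supplies this condition. Met.
  (d) The plaintiff resides in Sylmont, which is not Kelrow, so one alternative holds. Met.
  (e) Yusuf Sorensen resides in Sylmont, so one alternative holds. Satisfied.
  → Jurisdiction lies.
Courts with jurisdiction: the Civil Court of Kelrow, the Civil Court of Velstead, the Superior Court of Velstead — 3 in total.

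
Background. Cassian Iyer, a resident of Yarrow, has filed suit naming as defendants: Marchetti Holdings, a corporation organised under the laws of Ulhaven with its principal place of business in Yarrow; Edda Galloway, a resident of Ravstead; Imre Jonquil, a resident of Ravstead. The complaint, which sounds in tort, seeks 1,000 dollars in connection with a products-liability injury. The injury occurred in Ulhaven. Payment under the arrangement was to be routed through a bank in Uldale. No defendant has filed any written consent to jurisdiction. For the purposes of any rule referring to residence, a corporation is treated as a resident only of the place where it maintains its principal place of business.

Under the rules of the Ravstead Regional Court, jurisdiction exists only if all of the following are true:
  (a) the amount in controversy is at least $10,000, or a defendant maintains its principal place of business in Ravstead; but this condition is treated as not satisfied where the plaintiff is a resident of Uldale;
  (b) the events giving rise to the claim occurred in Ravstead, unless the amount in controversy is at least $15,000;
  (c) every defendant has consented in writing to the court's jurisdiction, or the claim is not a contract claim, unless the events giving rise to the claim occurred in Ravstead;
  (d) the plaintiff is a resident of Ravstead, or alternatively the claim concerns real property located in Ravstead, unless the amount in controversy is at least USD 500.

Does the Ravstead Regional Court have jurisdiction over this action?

The Ravstead Regional Court:
  (a) The amount in controversy is USD 1,000, below the USD 10,000 floor; the corporate defendant(s) have their principal place of business in Yarrow, not Ravstead — every alternative fails. Fails.
  (b) The operative events occurred in Ulhaven, not Ravstead. The proviso offers no rescue either, since the amount in controversy is USD 1,000, below the USD 15,000 floor. Not met.
  (c) The claim is a tort claim, not a contract claim, so one alternative holds. Met.
  (d) The plaintiff resides in Yarrow, not Ravstead; the claim does not concern real property — no alternative holds. But the amount in controversy is 1,000 dollars, which meets the $500 floor, and the 'unless' clause therefore excuses the requirement. Condition met.
  → No jurisdiction.

No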